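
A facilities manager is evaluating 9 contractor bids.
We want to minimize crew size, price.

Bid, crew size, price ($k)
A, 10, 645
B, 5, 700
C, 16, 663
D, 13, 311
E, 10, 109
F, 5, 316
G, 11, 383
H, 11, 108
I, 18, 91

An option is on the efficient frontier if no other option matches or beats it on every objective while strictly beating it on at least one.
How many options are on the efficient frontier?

A: dominated by E (crew size 10≤10, price 109≤645).
B: dominated by F (crew size 5≤5, price 316≤700).
C: dominated by A (crew size 10≤16, price 645≤663).
D: dominated by E (crew size 10≤13, price 109≤311).
E: not dominated.
F: not dominated.
G: dominated by E (crew size 10≤11, price 109≤383).
H: not dominated.
I: not dominated (best price).
Pareto-optimal: E, F, H, I → 4.

4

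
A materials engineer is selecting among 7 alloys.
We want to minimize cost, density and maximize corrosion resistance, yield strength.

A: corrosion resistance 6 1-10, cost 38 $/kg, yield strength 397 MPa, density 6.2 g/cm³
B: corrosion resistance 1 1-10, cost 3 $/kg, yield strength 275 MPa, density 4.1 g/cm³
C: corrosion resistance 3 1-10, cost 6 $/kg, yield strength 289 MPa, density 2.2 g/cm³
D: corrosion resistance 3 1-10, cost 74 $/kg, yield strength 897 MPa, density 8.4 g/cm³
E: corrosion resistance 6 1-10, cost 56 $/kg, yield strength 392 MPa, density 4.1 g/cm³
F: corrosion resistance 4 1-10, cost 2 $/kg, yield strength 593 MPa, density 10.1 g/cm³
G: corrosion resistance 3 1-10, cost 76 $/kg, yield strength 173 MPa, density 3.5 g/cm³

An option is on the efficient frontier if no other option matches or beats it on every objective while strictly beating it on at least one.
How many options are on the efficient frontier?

6

A: not dominated.
B: not dominated.
C: not dominated (best density).
D: not dominated (best yield strength).
E: not dominated.
F: not dominated (best cost).
G: dominated by C (corrosion resistance 3≥3, cost 6≤76, yield strength 289≥173, density 2.2≤3.5).
Pareto-optimal: A, B, C, D, E, F → 6.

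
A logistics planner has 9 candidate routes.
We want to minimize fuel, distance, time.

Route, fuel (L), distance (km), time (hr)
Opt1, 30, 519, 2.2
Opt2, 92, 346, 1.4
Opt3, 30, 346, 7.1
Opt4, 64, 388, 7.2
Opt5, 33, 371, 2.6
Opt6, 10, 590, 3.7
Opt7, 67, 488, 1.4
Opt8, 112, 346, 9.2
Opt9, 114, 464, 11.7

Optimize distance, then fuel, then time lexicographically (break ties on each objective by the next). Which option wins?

Opt3

First minimize distance: best is 346, kept {Opt2, Opt3, Opt8}.
Then minimize fuel: best is 30, kept {Opt3}.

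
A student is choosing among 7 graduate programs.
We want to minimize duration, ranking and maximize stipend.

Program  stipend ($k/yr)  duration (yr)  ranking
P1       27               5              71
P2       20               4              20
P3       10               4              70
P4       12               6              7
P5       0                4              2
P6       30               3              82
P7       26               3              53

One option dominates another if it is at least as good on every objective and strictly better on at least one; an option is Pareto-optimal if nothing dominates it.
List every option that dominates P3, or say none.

P2, P7

P2: stipend 20≥10, duration 4≤4, ranking 20≤70 — dominates P3.
P7: stipend 26≥10, duration 3≤4, ranking 53≤70 — dominates P3.
Others (P1, P4, P5, P6) are each worse than P3 on at least one objective.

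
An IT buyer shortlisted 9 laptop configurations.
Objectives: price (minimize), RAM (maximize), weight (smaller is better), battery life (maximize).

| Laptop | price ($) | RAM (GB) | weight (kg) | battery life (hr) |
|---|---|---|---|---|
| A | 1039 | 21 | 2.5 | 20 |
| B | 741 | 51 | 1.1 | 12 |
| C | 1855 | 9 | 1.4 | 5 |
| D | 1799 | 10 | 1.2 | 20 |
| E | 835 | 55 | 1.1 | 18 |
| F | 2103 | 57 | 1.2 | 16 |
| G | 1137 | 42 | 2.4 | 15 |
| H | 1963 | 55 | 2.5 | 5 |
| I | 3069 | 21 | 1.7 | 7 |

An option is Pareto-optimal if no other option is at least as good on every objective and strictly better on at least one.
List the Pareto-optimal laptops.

A: not dominated.
B: not dominated (best price).
C: dominated by B (price 741≤1855, RAM 51≥9, weight 1.1≤1.4, battery life 12≥5).
D: not dominated.
E: not dominated.
F: not dominated (best RAM).
G: dominated by E (price 835≤1137, RAM 55≥42, weight 1.1≤2.4, battery life 18≥15).
H: dominated by E (price 835≤1963, RAM 55≥55, weight 1.1≤2.5, battery life 18≥5).
I: dominated by B (price 741≤3069, RAM 51≥21, weight 1.1≤1.7, battery life 12≥7).

A, B, D, E, F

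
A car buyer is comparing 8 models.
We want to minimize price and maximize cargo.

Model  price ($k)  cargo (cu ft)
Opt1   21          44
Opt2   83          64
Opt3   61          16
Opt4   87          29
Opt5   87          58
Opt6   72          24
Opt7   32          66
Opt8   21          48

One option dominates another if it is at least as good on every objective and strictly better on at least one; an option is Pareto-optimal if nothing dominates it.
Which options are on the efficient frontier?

Opt7, Opt8

Opt1: dominated by Opt8 (price 21≤21, cargo 48≥44).
Opt2: dominated by Opt7 (price 32≤83, cargo 66≥64).
Opt3: dominated by Opt1 (price 21≤61, cargo 44≥16).
Opt4: dominated by Opt1 (price 21≤87, cargo 44≥29).
Opt5: dominated by Opt2 (price 83≤87, cargo 64≥58).
Opt6: dominated by Opt1 (price 21≤72, cargo 44≥24).
Opt7: not dominated (best cargo).
Opt8: not dominated.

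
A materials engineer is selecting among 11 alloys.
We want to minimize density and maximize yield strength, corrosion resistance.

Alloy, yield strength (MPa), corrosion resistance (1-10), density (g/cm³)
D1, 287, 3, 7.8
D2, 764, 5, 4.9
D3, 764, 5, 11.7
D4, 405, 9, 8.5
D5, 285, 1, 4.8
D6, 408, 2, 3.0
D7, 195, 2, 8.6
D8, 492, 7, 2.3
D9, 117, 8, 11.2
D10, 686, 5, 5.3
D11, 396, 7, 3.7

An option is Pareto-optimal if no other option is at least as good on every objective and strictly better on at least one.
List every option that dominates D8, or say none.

none

D1: worse on yield strength (287 vs 492).
D2: worse on corrosion resistance (5 vs 7).
D3: worse on corrosion resistance (5 vs 7).
D4: worse on yield strength (405 vs 492).
D5: worse on yield strength (285 vs 492).
D6: worse on yield strength (408 vs 492).
D7: worse on yield strength (195 vs 492).
D9: worse on yield strength (117 vs 492).
D10: worse on corrosion resistance (5 vs 7).
D11: worse on yield strength (396 vs 492).
No option dominates D8.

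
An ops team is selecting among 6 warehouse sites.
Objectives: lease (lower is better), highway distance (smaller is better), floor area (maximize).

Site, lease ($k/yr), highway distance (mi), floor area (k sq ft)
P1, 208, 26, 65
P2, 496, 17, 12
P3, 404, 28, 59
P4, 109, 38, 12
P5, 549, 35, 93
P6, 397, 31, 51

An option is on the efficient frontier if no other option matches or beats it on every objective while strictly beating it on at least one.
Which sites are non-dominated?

P1, P2, P4, P5

P1: not dominated.
P2: not dominated (best highway distance).
P3: dominated by P1 (lease 208≤404, highway distance 26≤28, floor area 65≥59).
P4: not dominated (best lease).
P5: not dominated (best floor area).
P6: dominated by P1 (lease 208≤397, highway distance 26≤31, floor area 65≥51).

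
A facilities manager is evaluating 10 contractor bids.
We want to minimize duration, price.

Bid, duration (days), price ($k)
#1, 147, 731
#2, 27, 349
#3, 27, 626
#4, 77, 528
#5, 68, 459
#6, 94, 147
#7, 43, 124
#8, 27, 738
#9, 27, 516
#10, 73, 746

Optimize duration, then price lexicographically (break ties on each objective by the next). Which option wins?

First minimize duration: best is 27, kept {#2, #3, #8, #9}.
Then minimize price: best is 349, kept {#2}.

#2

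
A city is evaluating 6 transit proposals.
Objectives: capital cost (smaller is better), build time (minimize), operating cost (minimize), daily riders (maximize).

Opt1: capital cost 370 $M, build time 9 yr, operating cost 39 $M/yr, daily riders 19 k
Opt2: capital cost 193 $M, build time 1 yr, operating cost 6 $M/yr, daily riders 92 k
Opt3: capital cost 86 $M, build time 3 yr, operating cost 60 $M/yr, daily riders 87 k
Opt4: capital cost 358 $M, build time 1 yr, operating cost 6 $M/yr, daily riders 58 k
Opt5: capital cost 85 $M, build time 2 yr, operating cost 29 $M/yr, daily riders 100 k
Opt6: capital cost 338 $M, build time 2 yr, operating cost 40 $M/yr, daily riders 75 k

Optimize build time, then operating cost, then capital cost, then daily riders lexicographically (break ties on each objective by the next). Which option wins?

First minimize build time: best is 1, kept {Opt2, Opt4}.
Then minimize operating cost: best is 6, kept {Opt2, Opt4}.
Then minimize capital cost: best is 193, kept {Opt2}.

Opt2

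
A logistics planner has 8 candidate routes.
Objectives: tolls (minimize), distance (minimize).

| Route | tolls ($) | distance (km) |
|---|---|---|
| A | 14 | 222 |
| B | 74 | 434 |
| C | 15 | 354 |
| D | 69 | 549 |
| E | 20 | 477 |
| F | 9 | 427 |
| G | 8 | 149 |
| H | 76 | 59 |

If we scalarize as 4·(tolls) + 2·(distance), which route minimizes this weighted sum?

G

A: 4·14 + 2·222 = 500
B: 4·74 + 2·434 = 1164
C: 4·15 + 2·354 = 768
D: 4·69 + 2·549 = 1374
E: 4·20 + 2·477 = 1034
F: 4·9 + 2·427 = 890
G: 4·8 + 2·149 = 330
H: 4·76 + 2·59 = 422
Lowest: G at 330.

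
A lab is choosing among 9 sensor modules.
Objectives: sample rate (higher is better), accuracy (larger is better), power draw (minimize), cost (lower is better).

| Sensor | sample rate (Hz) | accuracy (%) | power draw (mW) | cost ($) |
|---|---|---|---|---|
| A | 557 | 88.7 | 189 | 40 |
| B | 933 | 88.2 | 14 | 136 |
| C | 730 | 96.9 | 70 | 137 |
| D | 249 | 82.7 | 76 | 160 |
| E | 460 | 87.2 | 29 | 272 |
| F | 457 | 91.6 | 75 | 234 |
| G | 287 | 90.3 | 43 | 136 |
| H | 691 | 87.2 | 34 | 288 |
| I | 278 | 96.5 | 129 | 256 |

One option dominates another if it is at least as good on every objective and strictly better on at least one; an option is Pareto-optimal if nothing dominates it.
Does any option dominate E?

B vs E: sample rate 933≥460, accuracy 88.2≥87.2, power draw 14≤29, cost 136≤272 — B is at least as good on every objective and strictly better on at least one, so B dominates E.

Yes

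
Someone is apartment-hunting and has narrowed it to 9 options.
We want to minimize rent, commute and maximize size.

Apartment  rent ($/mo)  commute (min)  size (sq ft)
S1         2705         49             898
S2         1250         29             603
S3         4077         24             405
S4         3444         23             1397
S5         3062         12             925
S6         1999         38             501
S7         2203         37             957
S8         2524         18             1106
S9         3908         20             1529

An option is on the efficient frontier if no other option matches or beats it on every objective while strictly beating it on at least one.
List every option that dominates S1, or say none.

S7, S8

S7: rent 2203≤2705, commute 37≤49, size 957≥898 — dominates S1.
S8: rent 2524≤2705, commute 18≤49, size 1106≥898 — dominates S1.
Others (S2, S3, S4, S5, S6, S9) are each worse than S1 on at least one objective.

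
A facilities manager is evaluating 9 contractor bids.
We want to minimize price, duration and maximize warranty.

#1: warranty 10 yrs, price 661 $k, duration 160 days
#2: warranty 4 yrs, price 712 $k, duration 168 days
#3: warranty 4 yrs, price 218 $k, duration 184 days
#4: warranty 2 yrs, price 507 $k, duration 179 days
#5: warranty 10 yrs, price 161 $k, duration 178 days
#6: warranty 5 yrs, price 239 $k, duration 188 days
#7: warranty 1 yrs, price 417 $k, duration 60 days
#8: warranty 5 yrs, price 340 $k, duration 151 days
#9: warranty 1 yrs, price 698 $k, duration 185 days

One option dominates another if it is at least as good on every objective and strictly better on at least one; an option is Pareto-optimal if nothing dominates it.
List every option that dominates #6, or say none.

#5: warranty 10≥5, price 161≤239, duration 178≤188 — dominates #6.
Others (#1, #2, #3, #4, #7, #8, #9) are each worse than #6 on at least one objective.

#5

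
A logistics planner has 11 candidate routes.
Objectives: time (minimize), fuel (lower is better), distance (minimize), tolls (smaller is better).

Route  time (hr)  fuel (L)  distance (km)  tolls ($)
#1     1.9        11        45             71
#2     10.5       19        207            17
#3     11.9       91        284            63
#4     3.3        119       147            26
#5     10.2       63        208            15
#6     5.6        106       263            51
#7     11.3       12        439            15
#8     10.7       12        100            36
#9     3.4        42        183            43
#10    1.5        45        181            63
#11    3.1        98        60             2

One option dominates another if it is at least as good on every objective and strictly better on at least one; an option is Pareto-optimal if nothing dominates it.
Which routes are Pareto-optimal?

#1: not dominated (best fuel).
#2: not dominated.
#3: dominated by #2 (time 10.5≤11.9, fuel 19≤91, distance 207≤284, tolls 17≤63).
#4: dominated by #11 (time 3.1≤3.3, fuel 98≤119, distance 60≤147, tolls 2≤26).
#5: not dominated.
#6: dominated by #9 (time 3.4≤5.6, fuel 42≤106, distance 183≤263, tolls 43≤51).
#7: not dominated.
#8: not dominated.
#9: not dominated.
#10: not dominated (best time).
#11: not dominated (best tolls).

#1, #2, #5, #7, #8, #9, #10, #11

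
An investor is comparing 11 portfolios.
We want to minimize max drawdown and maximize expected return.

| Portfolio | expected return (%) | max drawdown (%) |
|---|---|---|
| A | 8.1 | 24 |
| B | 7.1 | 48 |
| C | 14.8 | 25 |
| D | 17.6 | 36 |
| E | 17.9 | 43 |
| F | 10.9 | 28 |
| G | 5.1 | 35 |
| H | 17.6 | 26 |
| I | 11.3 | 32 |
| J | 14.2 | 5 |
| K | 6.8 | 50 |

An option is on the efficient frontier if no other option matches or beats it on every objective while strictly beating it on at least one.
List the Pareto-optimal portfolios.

A: dominated by J (expected return 14.2≥8.1, max drawdown 5≤24).
B: dominated by A (expected return 8.1≥7.1, max drawdown 24≤48).
C: not dominated.
D: dominated by H (expected return 17.6≥17.6, max drawdown 26≤36).
E: not dominated (best expected return).
F: dominated by C (expected return 14.8≥10.9, max drawdown 25≤28).
G: dominated by A (expected return 8.1≥5.1, max drawdown 24≤35).
H: not dominated.
I: dominated by C (expected return 14.8≥11.3, max drawdown 25≤32).
J: not dominated (best max drawdown).
K: dominated by A (expected return 8.1≥6.8, max drawdown 24≤50).

C, E, H, J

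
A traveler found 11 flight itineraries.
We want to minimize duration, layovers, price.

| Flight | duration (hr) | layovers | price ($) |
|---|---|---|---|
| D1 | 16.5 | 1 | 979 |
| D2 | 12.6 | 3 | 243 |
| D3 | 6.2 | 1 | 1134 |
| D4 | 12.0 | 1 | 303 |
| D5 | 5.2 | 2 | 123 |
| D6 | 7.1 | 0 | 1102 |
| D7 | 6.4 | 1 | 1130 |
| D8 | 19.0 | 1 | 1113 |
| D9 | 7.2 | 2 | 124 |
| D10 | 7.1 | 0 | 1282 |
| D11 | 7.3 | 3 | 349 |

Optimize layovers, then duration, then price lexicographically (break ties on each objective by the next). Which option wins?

D6

First minimize layovers: best is 0, kept {D6, D10}.
Then minimize duration: best is 7.1, kept {D6, D10}.
Then minimize price: best is 1102, kept {D6}.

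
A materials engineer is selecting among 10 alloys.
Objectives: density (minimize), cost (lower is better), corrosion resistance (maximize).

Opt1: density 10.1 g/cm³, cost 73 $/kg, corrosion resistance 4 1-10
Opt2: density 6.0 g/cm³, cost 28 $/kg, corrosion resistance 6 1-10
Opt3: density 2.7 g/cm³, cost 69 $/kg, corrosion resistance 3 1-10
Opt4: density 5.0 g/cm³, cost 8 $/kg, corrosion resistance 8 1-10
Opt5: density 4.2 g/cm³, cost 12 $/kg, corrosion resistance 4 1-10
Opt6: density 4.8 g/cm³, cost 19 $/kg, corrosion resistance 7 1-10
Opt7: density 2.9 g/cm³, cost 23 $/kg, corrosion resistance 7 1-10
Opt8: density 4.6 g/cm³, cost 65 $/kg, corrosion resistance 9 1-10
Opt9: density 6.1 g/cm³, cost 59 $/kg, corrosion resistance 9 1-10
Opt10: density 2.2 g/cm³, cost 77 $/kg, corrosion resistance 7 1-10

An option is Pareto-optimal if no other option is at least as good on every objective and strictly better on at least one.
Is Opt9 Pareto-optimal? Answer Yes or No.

Yes

Opt1: worse on density (10.1 vs 6.1).
Opt2: worse on corrosion resistance (6 vs 9).
Opt3: worse on cost (69 vs 59).
Opt4: worse on corrosion resistance (8 vs 9).
Opt5: worse on corrosion resistance (4 vs 9).
Opt6: worse on corrosion resistance (7 vs 9).
Opt7: worse on corrosion resistance (7 vs 9).
Opt8: worse on cost (65 vs 59).
Opt10: worse on cost (77 vs 59).
No option is at least as good as Opt9 on every objective and strictly better on one.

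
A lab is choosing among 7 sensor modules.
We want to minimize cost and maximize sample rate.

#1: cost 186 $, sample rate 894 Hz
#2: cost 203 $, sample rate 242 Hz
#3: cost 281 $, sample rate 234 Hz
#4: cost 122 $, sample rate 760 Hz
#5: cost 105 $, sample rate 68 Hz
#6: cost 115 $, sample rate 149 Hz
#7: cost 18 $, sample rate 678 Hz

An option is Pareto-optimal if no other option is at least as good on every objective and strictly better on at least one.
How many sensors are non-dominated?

3

#1: not dominated (best sample rate).
#2: dominated by #1 (cost 186≤203, sample rate 894≥242).
#3: dominated by #1 (cost 186≤281, sample rate 894≥234).
#4: not dominated.
#5: dominated by #7 (cost 18≤105, sample rate 678≥68).
#6: dominated by #7 (cost 18≤115, sample rate 678≥149).
#7: not dominated (best cost).
Pareto-optimal: #1, #4, #7 → 3.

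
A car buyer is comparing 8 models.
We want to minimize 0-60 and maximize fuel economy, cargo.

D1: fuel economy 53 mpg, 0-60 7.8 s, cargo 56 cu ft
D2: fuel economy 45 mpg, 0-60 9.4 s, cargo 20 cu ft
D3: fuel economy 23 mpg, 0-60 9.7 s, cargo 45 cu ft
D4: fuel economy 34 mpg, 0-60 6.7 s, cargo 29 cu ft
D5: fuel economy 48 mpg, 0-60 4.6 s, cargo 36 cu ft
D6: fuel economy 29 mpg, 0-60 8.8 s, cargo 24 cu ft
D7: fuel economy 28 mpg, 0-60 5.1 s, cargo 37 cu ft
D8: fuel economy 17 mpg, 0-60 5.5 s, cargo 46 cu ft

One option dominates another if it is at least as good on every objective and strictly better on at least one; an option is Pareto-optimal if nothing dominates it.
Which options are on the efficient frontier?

D1, D5, D7, D8

D1: not dominated (best fuel economy).
D2: dominated by D1 (fuel economy 53≥45, 0-60 7.8≤9.4, cargo 56≥20).
D3: dominated by D1 (fuel economy 53≥23, 0-60 7.8≤9.7, cargo 56≥45).
D4: dominated by D5 (fuel economy 48≥34, 0-60 4.6≤6.7, cargo 36≥29).
D5: not dominated (best 0-60).
D6: dominated by D1 (fuel economy 53≥29, 0-60 7.8≤8.8, cargo 56≥24).
D7: not dominated.
D8: not dominated.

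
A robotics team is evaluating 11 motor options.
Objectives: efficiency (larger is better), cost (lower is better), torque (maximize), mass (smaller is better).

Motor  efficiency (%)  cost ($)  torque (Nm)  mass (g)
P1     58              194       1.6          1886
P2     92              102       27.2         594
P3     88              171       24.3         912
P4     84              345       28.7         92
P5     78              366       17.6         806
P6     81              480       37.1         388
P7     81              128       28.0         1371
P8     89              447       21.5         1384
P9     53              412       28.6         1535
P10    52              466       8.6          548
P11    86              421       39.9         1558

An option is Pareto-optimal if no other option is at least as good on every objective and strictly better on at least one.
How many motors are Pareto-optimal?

P1: dominated by P2 (efficiency 92≥58, cost 102≤194, torque 27.2≥1.6, mass 594≤1886).
P2: not dominated (best efficiency).
P3: dominated by P2 (efficiency 92≥88, cost 102≤171, torque 27.2≥24.3, mass 594≤912).
P4: not dominated (best mass).
P5: dominated by P2 (efficiency 92≥78, cost 102≤366, torque 27.2≥17.6, mass 594≤806).
P6: not dominated.
P7: not dominated.
P8: dominated by P2 (efficiency 92≥89, cost 102≤447, torque 27.2≥21.5, mass 594≤1384).
P9: dominated by P4 (efficiency 84≥53, cost 345≤412, torque 28.7≥28.6, mass 92≤1535).
P10: dominated by P4 (efficiency 84≥52, cost 345≤466, torque 28.7≥8.6, mass 92≤548).
P11: not dominated (best torque).
Pareto-optimal: P2, P4, P6, P7, P11 → 5.

5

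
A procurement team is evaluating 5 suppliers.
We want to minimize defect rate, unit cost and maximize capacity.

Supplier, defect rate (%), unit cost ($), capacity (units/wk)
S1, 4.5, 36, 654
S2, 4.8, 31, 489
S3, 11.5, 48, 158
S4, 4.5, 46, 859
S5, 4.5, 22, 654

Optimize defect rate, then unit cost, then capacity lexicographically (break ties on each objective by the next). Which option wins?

S5

First minimize defect rate: best is 4.5, kept {S1, S4, S5}.
Then minimize unit cost: best is 22, kept {S5}.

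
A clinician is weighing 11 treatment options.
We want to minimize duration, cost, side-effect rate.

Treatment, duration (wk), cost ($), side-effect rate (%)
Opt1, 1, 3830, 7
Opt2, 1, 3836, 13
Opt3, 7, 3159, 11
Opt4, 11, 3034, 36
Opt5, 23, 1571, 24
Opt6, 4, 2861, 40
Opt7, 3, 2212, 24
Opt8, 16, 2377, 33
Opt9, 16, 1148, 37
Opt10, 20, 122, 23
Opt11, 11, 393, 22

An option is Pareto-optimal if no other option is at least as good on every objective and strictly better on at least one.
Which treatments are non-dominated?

Opt1: not dominated (best side-effect rate).
Opt2: dominated by Opt1 (duration 1≤1, cost 3830≤3836, side-effect rate 7≤13).
Opt3: not dominated.
Opt4: dominated by Opt7 (duration 3≤11, cost 2212≤3034, side-effect rate 24≤36).
Opt5: dominated by Opt10 (duration 20≤23, cost 122≤1571, side-effect rate 23≤24).
Opt6: dominated by Opt7 (duration 3≤4, cost 2212≤2861, side-effect rate 24≤40).
Opt7: not dominated.
Opt8: dominated by Opt7 (duration 3≤16, cost 2212≤2377, side-effect rate 24≤33).
Opt9: dominated by Opt11 (duration 11≤16, cost 393≤1148, side-effect rate 22≤37).
Opt10: not dominated (best cost).
Opt11: not dominated.

Opt1, Opt3, Opt7, Opt10, Opt11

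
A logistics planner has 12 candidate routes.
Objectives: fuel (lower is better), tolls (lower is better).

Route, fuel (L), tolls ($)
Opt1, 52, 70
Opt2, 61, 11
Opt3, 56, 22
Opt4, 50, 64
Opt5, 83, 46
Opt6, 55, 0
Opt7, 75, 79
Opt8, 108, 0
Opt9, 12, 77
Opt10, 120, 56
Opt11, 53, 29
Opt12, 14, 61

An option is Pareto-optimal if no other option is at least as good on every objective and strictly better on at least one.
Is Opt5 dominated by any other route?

Yes

Opt2 vs Opt5: fuel 61≤83, tolls 11≤46 — Opt2 is at least as good on every objective and strictly better on at least one, so Opt2 dominates Opt5.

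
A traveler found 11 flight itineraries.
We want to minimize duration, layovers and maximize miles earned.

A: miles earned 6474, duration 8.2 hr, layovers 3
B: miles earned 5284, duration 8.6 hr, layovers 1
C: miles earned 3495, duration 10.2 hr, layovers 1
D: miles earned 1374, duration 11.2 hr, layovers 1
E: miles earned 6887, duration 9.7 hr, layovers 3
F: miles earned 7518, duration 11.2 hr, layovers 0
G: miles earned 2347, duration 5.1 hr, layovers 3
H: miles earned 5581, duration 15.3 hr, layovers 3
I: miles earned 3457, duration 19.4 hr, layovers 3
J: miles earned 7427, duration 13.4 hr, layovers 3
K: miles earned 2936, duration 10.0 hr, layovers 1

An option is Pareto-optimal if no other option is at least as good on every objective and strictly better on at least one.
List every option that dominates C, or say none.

B: miles earned 5284≥3495, duration 8.6≤10.2, layovers 1≤1 — dominates C.
Others (A, D, E, F, G, H, I, J, K) are each worse than C on at least one objective.

B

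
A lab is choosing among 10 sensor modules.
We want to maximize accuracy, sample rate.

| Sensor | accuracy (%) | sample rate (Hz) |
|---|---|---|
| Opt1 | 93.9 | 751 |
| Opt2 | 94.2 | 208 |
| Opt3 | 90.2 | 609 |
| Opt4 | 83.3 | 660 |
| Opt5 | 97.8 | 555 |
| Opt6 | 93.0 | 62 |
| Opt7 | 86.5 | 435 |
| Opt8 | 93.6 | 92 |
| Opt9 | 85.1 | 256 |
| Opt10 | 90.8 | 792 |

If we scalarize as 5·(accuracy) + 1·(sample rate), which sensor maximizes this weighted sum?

Opt10

Opt1: 5·93.9 + 1·751 = 1220.5
Opt2: 5·94.2 + 1·208 = 679.0
Opt3: 5·90.2 + 1·609 = 1060.0
Opt4: 5·83.3 + 1·660 = 1076.5
Opt5: 5·97.8 + 1·555 = 1044.0
Opt6: 5·93.0 + 1·62 = 527.0
Opt7: 5·86.5 + 1·435 = 867.5
Opt8: 5·93.6 + 1·92 = 560.0
Opt9: 5·85.1 + 1·256 = 681.5
Opt10: 5·90.8 + 1·792 = 1246.0
Highest: Opt10 at 1246.0.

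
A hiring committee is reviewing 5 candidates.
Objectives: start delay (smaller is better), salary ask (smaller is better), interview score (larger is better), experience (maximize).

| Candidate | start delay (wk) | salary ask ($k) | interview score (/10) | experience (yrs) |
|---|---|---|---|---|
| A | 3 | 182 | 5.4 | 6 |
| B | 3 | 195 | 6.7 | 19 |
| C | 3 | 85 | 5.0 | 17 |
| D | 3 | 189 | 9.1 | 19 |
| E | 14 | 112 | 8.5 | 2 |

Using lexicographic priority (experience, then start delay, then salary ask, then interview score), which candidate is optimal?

D

First maximize experience: best is 19, kept {B, D}.
Then minimize start delay: best is 3, kept {B, D}.
Then minimize salary ask: best is 189, kept {D}.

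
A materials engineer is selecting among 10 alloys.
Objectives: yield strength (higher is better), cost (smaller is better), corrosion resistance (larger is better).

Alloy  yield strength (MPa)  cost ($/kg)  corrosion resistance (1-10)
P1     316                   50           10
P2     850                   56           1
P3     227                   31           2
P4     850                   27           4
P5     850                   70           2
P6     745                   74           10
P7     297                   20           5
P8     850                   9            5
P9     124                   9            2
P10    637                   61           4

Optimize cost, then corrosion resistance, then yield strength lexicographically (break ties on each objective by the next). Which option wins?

P8

First minimize cost: best is 9, kept {P8, P9}.
Then maximize corrosion resistance: best is 5, kept {P8}.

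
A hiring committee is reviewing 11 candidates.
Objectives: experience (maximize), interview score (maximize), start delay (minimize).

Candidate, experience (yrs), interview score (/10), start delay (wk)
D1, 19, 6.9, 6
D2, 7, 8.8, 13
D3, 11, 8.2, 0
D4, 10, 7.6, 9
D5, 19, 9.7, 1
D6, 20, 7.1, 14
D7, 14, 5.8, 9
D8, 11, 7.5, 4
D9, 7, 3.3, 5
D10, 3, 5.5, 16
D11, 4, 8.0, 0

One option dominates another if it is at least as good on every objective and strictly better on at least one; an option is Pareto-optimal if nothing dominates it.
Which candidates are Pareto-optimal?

D1: dominated by D5 (experience 19≥19, interview score 9.7≥6.9, start delay 1≤6).
D2: dominated by D5 (experience 19≥7, interview score 9.7≥8.8, start delay 1≤13).
D3: not dominated.
D4: dominated by D3 (experience 11≥10, interview score 8.2≥7.6, start delay 0≤9).
D5: not dominated (best interview score).
D6: not dominated (best experience).
D7: dominated by D1 (experience 19≥14, interview score 6.9≥5.8, start delay 6≤9).
D8: dominated by D3 (experience 11≥11, interview score 8.2≥7.5, start delay 0≤4).
D9: dominated by D3 (experience 11≥7, interview score 8.2≥3.3, start delay 0≤5).
D10: dominated by D1 (experience 19≥3, interview score 6.9≥5.5, start delay 6≤16).
D11: dominated by D3 (experience 11≥4, interview score 8.2≥8.0, start delay 0≤0).

D3, D5, D6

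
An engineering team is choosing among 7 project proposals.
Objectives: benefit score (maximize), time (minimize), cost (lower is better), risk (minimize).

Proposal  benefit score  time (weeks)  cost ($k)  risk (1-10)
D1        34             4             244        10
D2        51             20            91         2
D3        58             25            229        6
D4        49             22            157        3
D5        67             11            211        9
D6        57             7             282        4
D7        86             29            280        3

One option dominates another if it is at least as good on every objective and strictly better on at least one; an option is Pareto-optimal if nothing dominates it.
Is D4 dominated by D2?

D2 vs D4: benefit score 51≥49, time 20≤22, cost 91≤157, risk 2≤3 — D2 is at least as good on every objective with at least one strict improvement.

Yes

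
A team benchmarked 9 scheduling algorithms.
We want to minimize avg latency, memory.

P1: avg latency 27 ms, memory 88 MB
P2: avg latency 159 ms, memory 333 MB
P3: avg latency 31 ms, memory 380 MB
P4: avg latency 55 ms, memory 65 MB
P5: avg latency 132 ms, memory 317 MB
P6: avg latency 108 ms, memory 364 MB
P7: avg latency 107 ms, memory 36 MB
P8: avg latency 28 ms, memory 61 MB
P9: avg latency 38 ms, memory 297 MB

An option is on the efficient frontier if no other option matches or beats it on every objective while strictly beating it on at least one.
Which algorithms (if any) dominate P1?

none

P2: worse on avg latency (159 vs 27).
P3: worse on avg latency (31 vs 27).
P4: worse on avg latency (55 vs 27).
P5: worse on avg latency (132 vs 27).
P6: worse on avg latency (108 vs 27).
P7: worse on avg latency (107 vs 27).
P8: worse on avg latency (28 vs 27).
P9: worse on avg latency (38 vs 27).
No option dominates P1.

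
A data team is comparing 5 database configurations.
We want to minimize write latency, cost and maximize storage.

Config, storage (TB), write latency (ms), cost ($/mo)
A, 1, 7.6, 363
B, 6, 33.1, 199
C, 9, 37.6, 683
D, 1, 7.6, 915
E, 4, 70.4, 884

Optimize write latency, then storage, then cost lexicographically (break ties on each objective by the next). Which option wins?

First minimize write latency: best is 7.6, kept {A, D}.
Then maximize storage: best is 1, kept {A, D}.
Then minimize cost: best is 363, kept {A}.

A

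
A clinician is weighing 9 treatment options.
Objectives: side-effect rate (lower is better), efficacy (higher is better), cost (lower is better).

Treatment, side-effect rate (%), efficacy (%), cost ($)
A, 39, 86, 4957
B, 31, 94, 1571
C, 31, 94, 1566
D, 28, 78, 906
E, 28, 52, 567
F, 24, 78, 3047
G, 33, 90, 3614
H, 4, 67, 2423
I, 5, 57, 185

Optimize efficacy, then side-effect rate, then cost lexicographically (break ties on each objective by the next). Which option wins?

First maximize efficacy: best is 94, kept {B, C}.
Then minimize side-effect rate: best is 31, kept {B, C}.
Then minimize cost: best is 1566, kept {C}.

C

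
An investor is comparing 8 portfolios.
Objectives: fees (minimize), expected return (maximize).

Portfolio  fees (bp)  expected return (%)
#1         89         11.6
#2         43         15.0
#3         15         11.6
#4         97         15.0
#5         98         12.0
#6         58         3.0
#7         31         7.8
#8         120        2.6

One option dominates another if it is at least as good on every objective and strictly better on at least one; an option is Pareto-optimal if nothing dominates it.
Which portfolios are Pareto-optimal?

#2, #3

#1: dominated by #2 (fees 43≤89, expected return 15.0≥11.6).
#2: not dominated.
#3: not dominated (best fees).
#4: dominated by #2 (fees 43≤97, expected return 15.0≥15.0).
#5: dominated by #2 (fees 43≤98, expected return 15.0≥12.0).
#6: dominated by #2 (fees 43≤58, expected return 15.0≥3.0).
#7: dominated by #3 (fees 15≤31, expected return 11.6≥7.8).
#8: dominated by #1 (fees 89≤120, expected return 11.6≥2.6).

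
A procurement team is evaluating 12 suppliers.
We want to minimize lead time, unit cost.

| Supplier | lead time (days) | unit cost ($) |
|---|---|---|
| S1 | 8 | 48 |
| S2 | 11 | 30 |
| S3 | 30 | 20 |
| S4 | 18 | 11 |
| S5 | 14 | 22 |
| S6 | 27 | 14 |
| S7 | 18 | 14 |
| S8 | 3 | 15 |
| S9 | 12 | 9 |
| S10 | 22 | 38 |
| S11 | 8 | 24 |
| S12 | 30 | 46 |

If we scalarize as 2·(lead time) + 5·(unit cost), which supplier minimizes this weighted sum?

S1: 2·8 + 5·48 = 256
S2: 2·11 + 5·30 = 172
S3: 2·30 + 5·20 = 160
S4: 2·18 + 5·11 = 91
S5: 2·14 + 5·22 = 138
S6: 2·27 + 5·14 = 124
S7: 2·18 + 5·14 = 106
S8: 2·3 + 5·15 = 81
S9: 2·12 + 5·9 = 69
S10: 2·22 + 5·38 = 234
S11: 2·8 + 5·24 = 136
S12: 2·30 + 5·46 = 290
Lowest: S9 at 69.

S9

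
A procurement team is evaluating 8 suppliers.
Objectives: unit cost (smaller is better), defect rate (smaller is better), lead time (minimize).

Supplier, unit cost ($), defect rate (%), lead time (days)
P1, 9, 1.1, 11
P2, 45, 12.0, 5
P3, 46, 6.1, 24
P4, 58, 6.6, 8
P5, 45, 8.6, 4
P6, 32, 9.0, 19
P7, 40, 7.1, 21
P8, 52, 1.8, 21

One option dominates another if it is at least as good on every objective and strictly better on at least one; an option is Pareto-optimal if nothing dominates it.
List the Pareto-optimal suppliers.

P1: not dominated (best unit cost).
P2: dominated by P5 (unit cost 45≤45, defect rate 8.6≤12.0, lead time 4≤5).
P3: dominated by P1 (unit cost 9≤46, defect rate 1.1≤6.1, lead time 11≤24).
P4: not dominated.
P5: not dominated (best lead time).
P6: dominated by P1 (unit cost 9≤32, defect rate 1.1≤9.0, lead time 11≤19).
P7: dominated by P1 (unit cost 9≤40, defect rate 1.1≤7.1, lead time 11≤21).
P8: dominated by P1 (unit cost 9≤52, defect rate 1.1≤1.8, lead time 11≤21).

P1, P4, P5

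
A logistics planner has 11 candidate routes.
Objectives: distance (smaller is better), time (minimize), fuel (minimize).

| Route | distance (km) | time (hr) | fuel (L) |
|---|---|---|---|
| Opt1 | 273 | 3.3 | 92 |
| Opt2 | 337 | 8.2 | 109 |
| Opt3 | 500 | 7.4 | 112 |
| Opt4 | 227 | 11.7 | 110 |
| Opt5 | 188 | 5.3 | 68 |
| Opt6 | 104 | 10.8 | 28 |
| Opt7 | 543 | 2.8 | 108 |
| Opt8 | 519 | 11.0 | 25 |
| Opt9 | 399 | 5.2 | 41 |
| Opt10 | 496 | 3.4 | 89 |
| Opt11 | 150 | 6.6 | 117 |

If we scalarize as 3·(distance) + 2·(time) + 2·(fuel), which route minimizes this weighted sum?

Opt1: 3·273 + 2·3.3 + 2·92 = 1009.6
Opt2: 3·337 + 2·8.2 + 2·109 = 1245.4
Opt3: 3·500 + 2·7.4 + 2·112 = 1738.8
Opt4: 3·227 + 2·11.7 + 2·110 = 924.4
Opt5: 3·188 + 2·5.3 + 2·68 = 710.6
Opt6: 3·104 + 2·10.8 + 2·28 = 389.6
Opt7: 3·543 + 2·2.8 + 2·108 = 1850.6
Opt8: 3·519 + 2·11.0 + 2·25 = 1629.0
Opt9: 3·399 + 2·5.2 + 2·41 = 1289.4
Opt10: 3·496 + 2·3.4 + 2·89 = 1672.8
Opt11: 3·150 + 2·6.6 + 2·117 = 697.2
Lowest: Opt6 at 389.6.

Opt6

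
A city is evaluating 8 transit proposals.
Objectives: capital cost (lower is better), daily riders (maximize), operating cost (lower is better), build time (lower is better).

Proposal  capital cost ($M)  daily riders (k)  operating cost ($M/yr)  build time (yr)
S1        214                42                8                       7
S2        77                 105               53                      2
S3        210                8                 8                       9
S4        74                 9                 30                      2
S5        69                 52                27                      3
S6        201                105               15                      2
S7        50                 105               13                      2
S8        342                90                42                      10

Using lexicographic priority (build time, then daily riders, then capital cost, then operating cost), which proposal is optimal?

S7

First minimize build time: best is 2, kept {S2, S4, S6, S7}.
Then maximize daily riders: best is 105, kept {S2, S6, S7}.
Then minimize capital cost: best is 50, kept {S7}.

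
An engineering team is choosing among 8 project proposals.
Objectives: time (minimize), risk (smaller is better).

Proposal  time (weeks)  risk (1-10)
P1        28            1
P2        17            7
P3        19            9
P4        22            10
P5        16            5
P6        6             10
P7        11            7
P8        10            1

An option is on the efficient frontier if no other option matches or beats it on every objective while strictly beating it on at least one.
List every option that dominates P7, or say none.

P8

P8: time 10≤11, risk 1≤7 — dominates P7.
Others (P1, P2, P3, P4, P5, P6) are each worse than P7 on at least one objective.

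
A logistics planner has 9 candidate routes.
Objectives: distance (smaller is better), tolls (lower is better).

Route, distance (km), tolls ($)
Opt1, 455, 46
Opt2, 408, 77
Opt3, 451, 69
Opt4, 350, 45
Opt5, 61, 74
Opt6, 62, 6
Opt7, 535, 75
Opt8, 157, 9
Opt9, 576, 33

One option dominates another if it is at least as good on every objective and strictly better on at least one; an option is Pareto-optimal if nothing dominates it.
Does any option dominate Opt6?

Opt1: worse on distance (455 vs 62).
Opt2: worse on distance (408 vs 62).
Opt3: worse on distance (451 vs 62).
Opt4: worse on distance (350 vs 62).
Opt5: worse on tolls (74 vs 6).
Opt7: worse on distance (535 vs 62).
Opt8: worse on distance (157 vs 62).
Opt9: worse on distance (576 vs 62).
No option is at least as good as Opt6 on every objective and strictly better on one.

No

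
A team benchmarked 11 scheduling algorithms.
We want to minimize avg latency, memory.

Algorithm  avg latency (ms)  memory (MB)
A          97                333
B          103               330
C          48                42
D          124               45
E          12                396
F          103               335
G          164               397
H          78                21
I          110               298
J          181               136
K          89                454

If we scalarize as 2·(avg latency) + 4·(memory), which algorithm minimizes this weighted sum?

A: 2·97 + 4·333 = 1526
B: 2·103 + 4·330 = 1526
C: 2·48 + 4·42 = 264
D: 2·124 + 4·45 = 428
E: 2·12 + 4·396 = 1608
F: 2·103 + 4·335 = 1546
G: 2·164 + 4·397 = 1916
H: 2·78 + 4·21 = 240
I: 2·110 + 4·298 = 1412
J: 2·181 + 4·136 = 906
K: 2·89 + 4·454 = 1994
Lowest: H at 240.

H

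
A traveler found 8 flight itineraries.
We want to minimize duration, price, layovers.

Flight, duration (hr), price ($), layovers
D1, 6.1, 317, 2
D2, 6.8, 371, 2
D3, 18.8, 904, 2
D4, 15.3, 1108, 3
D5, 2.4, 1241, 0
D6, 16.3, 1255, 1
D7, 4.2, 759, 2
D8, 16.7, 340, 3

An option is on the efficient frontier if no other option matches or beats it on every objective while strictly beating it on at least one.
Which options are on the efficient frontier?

D1: not dominated (best price).
D2: dominated by D1 (duration 6.1≤6.8, price 317≤371, layovers 2≤2).
D3: dominated by D1 (duration 6.1≤18.8, price 317≤904, layovers 2≤2).
D4: dominated by D1 (duration 6.1≤15.3, price 317≤1108, layovers 2≤3).
D5: not dominated (best duration).
D6: dominated by D5 (duration 2.4≤16.3, price 1241≤1255, layovers 0≤1).
D7: not dominated.
D8: dominated by D1 (duration 6.1≤16.7, price 317≤340, layovers 2≤3).

D1, D5, D7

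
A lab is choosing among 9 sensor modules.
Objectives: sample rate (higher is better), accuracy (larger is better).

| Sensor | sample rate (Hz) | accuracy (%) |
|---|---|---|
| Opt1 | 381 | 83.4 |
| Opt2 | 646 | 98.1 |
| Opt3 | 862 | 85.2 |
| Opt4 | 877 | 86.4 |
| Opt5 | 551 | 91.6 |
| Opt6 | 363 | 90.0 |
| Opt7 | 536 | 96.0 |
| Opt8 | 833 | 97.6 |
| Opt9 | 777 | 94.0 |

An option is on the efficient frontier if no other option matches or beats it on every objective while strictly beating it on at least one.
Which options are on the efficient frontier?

Opt2, Opt4, Opt8

Opt1: dominated by Opt2 (sample rate 646≥381, accuracy 98.1≥83.4).
Opt2: not dominated (best accuracy).
Opt3: dominated by Opt4 (sample rate 877≥862, accuracy 86.4≥85.2).
Opt4: not dominated (best sample rate).
Opt5: dominated by Opt2 (sample rate 646≥551, accuracy 98.1≥91.6).
Opt6: dominated by Opt2 (sample rate 646≥363, accuracy 98.1≥90.0).
Opt7: dominated by Opt2 (sample rate 646≥536, accuracy 98.1≥96.0).
Opt8: not dominated.
Opt9: dominated by Opt8 (sample rate 833≥777, accuracy 97.6≥94.0).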